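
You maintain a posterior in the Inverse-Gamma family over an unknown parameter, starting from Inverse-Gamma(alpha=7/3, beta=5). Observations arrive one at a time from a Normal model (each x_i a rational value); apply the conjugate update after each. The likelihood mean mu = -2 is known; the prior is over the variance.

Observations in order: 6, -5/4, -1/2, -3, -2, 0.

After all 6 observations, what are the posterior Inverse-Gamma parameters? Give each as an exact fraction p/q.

alpha=16/3, beta=1309/32

obs 1: x=6 → posterior Inverse-Gamma(17/6, 37)
obs 2: x=-5/4 → posterior Inverse-Gamma(10/3, 1193/32)
obs 3: x=-1/2 → posterior Inverse-Gamma(23/6, 1229/32)
obs 4: x=-3 → posterior Inverse-Gamma(13/3, 1245/32)
obs 5: x=-2 → posterior Inverse-Gamma(29/6, 1245/32)
obs 6: x=0 → posterior Inverse-Gamma(16/3, 1309/32)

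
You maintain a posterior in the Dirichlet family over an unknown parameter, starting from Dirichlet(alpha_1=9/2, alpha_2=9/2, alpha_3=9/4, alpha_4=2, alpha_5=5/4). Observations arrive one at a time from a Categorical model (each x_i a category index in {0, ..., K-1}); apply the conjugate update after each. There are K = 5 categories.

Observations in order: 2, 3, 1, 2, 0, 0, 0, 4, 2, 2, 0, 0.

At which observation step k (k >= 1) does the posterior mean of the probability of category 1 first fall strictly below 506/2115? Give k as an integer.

k = 9

obs 1: x=2 → posterior Dirichlet(9/2, 9/2, 13/4, 2, 5/4)
obs 2: x=3 → posterior Dirichlet(9/2, 9/2, 13/4, 3, 5/4)
obs 3: x=1 → posterior Dirichlet(9/2, 11/2, 13/4, 3, 5/4)
obs 4: x=2 → posterior Dirichlet(9/2, 11/2, 17/4, 3, 5/4)
obs 5: x=0 → posterior Dirichlet(11/2, 11/2, 17/4, 3, 5/4)
obs 6: x=0 → posterior Dirichlet(13/2, 11/2, 17/4, 3, 5/4)
obs 7: x=0 → posterior Dirichlet(15/2, 11/2, 17/4, 3, 5/4)
obs 8: x=4 → posterior Dirichlet(15/2, 11/2, 17/4, 3, 9/4)
obs 9: x=2 → posterior Dirichlet(15/2, 11/2, 21/4, 3, 9/4)
obs 10: x=2 → posterior Dirichlet(15/2, 11/2, 25/4, 3, 9/4)
obs 11: x=0 → posterior Dirichlet(17/2, 11/2, 25/4, 3, 9/4)
obs 12: x=0 → posterior Dirichlet(19/2, 11/2, 25/4, 3, 9/4)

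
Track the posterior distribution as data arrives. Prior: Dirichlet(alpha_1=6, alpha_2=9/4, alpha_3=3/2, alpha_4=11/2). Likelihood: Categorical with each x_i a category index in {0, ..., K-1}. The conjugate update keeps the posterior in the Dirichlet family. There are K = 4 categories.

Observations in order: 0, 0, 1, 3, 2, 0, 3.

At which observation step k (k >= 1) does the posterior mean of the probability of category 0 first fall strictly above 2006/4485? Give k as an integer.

obs 1: x=0 → posterior Dirichlet(7, 9/4, 3/2, 11/2)
obs 2: x=0 → posterior Dirichlet(8, 9/4, 3/2, 11/2)
obs 3: x=1 → posterior Dirichlet(8, 13/4, 3/2, 11/2)
obs 4: x=3 → posterior Dirichlet(8, 13/4, 3/2, 13/2)
obs 5: x=2 → posterior Dirichlet(8, 13/4, 5/2, 13/2)
obs 6: x=0 → posterior Dirichlet(9, 13/4, 5/2, 13/2)
obs 7: x=3 → posterior Dirichlet(9, 13/4, 5/2, 15/2)

k = 2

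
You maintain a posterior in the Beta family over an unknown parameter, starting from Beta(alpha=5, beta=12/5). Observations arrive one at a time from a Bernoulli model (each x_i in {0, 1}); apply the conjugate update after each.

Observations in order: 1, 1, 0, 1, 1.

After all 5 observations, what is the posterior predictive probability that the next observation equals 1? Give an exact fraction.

45/62

obs 1: x=1 → posterior Beta(6, 12/5)
obs 2: x=1 → posterior Beta(7, 12/5)
obs 3: x=0 → posterior Beta(7, 17/5)
obs 4: x=1 → posterior Beta(8, 17/5)
obs 5: x=1 → posterior Beta(9, 17/5)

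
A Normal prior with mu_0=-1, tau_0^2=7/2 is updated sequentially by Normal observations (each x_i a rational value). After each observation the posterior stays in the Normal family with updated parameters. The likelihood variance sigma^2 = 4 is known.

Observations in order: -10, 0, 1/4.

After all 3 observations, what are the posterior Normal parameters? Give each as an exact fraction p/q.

obs 1: x=-10 → posterior Normal(-26/5, 28/15)
obs 2: x=0 → posterior Normal(-39/11, 14/11)
obs 3: x=1/4 → posterior Normal(-305/116, 28/29)

mu_0=-305/116, tau_0^2=28/29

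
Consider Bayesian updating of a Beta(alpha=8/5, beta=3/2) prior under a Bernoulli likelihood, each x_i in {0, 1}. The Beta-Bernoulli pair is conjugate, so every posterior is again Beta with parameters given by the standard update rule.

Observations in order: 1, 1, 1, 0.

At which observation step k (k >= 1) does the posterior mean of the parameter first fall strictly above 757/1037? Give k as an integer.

obs 1: x=1 → posterior Beta(13/5, 3/2)
obs 2: x=1 → posterior Beta(18/5, 3/2)
obs 3: x=1 → posterior Beta(23/5, 3/2)
obs 4: x=0 → posterior Beta(23/5, 5/2)

k = 3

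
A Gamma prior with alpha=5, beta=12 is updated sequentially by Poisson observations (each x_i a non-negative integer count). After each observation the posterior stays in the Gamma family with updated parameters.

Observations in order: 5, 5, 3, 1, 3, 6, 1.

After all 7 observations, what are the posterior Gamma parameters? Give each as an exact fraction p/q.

alpha=29, beta=19

obs 1: x=5 → posterior Gamma(10, 13)
obs 2: x=5 → posterior Gamma(15, 14)
obs 3: x=3 → posterior Gamma(18, 15)
obs 4: x=1 → posterior Gamma(19, 16)
obs 5: x=3 → posterior Gamma(22, 17)
obs 6: x=6 → posterior Gamma(28, 18)
obs 7: x=1 → posterior Gamma(29, 19)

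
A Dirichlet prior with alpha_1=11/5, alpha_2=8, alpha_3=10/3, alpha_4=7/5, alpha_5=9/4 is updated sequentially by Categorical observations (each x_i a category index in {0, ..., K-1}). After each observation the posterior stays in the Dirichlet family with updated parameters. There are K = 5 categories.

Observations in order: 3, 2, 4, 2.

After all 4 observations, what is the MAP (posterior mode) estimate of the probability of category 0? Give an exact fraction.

72/971

obs 1: x=3 → posterior Dirichlet(11/5, 8, 10/3, 12/5, 9/4)
obs 2: x=2 → posterior Dirichlet(11/5, 8, 13/3, 12/5, 9/4)
obs 3: x=4 → posterior Dirichlet(11/5, 8, 13/3, 12/5, 13/4)
obs 4: x=2 → posterior Dirichlet(11/5, 8, 16/3, 12/5, 13/4)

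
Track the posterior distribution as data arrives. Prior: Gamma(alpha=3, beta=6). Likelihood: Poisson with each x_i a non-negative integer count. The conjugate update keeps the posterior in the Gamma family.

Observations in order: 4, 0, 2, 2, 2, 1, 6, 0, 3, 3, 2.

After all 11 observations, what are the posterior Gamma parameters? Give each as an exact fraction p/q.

alpha=28, beta=17

obs 1: x=4 → posterior Gamma(7, 7)
obs 2: x=0 → posterior Gamma(7, 8)
obs 3: x=2 → posterior Gamma(9, 9)
obs 4: x=2 → posterior Gamma(11, 10)
obs 5: x=2 → posterior Gamma(13, 11)
obs 6: x=1 → posterior Gamma(14, 12)
obs 7: x=6 → posterior Gamma(20, 13)
obs 8: x=0 → posterior Gamma(20, 14)
obs 9: x=3 → posterior Gamma(23, 15)
obs 10: x=3 → posterior Gamma(26, 16)
obs 11: x=2 → posterior Gamma(28, 17)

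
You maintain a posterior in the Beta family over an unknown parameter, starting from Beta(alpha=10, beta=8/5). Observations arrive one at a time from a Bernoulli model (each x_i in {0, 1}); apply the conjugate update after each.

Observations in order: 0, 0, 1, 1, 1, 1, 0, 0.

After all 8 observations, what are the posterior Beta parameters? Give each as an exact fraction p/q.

obs 1: x=0 → posterior Beta(10, 13/5)
obs 2: x=0 → posterior Beta(10, 18/5)
obs 3: x=1 → posterior Beta(11, 18/5)
obs 4: x=1 → posterior Beta(12, 18/5)
obs 5: x=1 → posterior Beta(13, 18/5)
obs 6: x=1 → posterior Beta(14, 18/5)
obs 7: x=0 → posterior Beta(14, 23/5)
obs 8: x=0 → posterior Beta(14, 28/5)

alpha=14, beta=28/5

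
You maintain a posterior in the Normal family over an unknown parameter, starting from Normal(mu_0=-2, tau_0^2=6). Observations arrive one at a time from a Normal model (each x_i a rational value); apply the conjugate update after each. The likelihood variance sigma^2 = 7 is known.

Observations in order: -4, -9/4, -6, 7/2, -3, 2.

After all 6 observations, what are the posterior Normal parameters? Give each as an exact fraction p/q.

obs 1: x=-4 → posterior Normal(-38/13, 42/13)
obs 2: x=-9/4 → posterior Normal(-103/38, 42/19)
obs 3: x=-6 → posterior Normal(-7/2, 42/25)
obs 4: x=7/2 → posterior Normal(-133/62, 42/31)
obs 5: x=-3 → posterior Normal(-169/74, 42/37)
obs 6: x=2 → posterior Normal(-145/86, 42/43)

mu_0=-145/86, tau_0^2=42/43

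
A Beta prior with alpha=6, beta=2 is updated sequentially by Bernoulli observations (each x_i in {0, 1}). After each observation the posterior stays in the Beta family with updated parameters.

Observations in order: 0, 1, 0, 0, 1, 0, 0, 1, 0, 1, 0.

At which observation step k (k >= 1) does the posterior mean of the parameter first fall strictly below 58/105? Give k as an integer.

obs 1: x=0 → posterior Beta(6, 3)
obs 2: x=1 → posterior Beta(7, 3)
obs 3: x=0 → posterior Beta(7, 4)
obs 4: x=0 → posterior Beta(7, 5)
obs 5: x=1 → posterior Beta(8, 5)
obs 6: x=0 → posterior Beta(8, 6)
obs 7: x=0 → posterior Beta(8, 7)
obs 8: x=1 → posterior Beta(9, 7)
obs 9: x=0 → posterior Beta(9, 8)
obs 10: x=1 → posterior Beta(10, 8)
obs 11: x=0 → posterior Beta(10, 9)

k = 7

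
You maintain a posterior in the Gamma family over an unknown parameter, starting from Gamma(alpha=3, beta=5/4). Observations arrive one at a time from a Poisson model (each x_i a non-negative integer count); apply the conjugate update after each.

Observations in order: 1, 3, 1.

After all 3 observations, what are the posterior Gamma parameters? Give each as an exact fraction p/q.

alpha=8, beta=17/4

obs 1: x=1 → posterior Gamma(4, 9/4)
obs 2: x=3 → posterior Gamma(7, 13/4)
obs 3: x=1 → posterior Gamma(8, 17/4)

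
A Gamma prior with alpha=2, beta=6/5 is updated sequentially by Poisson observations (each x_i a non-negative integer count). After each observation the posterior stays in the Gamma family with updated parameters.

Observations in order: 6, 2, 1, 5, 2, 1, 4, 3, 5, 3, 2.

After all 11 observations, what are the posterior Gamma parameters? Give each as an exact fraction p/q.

alpha=36, beta=61/5

obs 1: x=6 → posterior Gamma(8, 11/5)
obs 2: x=2 → posterior Gamma(10, 16/5)
obs 3: x=1 → posterior Gamma(11, 21/5)
obs 4: x=5 → posterior Gamma(16, 26/5)
obs 5: x=2 → posterior Gamma(18, 31/5)
obs 6: x=1 → posterior Gamma(19, 36/5)
obs 7: x=4 → posterior Gamma(23, 41/5)
obs 8: x=3 → posterior Gamma(26, 46/5)
obs 9: x=5 → posterior Gamma(31, 51/5)
obs 10: x=3 → posterior Gamma(34, 56/5)
obs 11: x=2 → posterior Gamma(36, 61/5)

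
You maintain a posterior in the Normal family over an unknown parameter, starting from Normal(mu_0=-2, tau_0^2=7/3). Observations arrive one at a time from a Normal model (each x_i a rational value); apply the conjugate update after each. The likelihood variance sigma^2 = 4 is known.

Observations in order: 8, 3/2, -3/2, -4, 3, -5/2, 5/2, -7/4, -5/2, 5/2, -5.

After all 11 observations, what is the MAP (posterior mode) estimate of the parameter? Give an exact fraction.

-1/4

obs 1: x=8 → posterior Normal(32/19, 28/19)
obs 2: x=3/2 → posterior Normal(85/52, 14/13)
obs 3: x=-3/2 → posterior Normal(32/33, 28/33)
obs 4: x=-4 → posterior Normal(1/10, 7/10)
obs 5: x=3 → posterior Normal(25/47, 28/47)
obs 6: x=-5/2 → posterior Normal(5/36, 14/27)
obs 7: x=5/2 → posterior Normal(25/61, 28/61)
obs 8: x=-7/4 → posterior Normal(3/16, 7/17)
obs 9: x=-5/2 → posterior Normal(-19/300, 28/75)
obs 10: x=5/2 → posterior Normal(51/328, 14/41)
obs 11: x=-5 → posterior Normal(-1/4, 28/89)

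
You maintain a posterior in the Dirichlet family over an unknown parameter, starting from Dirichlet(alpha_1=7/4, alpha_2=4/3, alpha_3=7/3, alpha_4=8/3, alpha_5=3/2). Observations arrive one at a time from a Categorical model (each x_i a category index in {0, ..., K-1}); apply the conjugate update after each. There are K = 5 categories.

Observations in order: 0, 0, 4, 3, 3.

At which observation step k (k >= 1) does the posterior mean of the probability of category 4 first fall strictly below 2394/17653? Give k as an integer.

k = 2

obs 1: x=0 → posterior Dirichlet(11/4, 4/3, 7/3, 8/3, 3/2)
obs 2: x=0 → posterior Dirichlet(15/4, 4/3, 7/3, 8/3, 3/2)
obs 3: x=4 → posterior Dirichlet(15/4, 4/3, 7/3, 8/3, 5/2)
obs 4: x=3 → posterior Dirichlet(15/4, 4/3, 7/3, 11/3, 5/2)
obs 5: x=3 → posterior Dirichlet(15/4, 4/3, 7/3, 14/3, 5/2)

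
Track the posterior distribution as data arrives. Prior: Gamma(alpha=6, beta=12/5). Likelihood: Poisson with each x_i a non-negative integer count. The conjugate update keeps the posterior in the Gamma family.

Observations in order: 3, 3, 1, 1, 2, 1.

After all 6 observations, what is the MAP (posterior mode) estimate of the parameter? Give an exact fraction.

obs 1: x=3 → posterior Gamma(9, 17/5)
obs 2: x=3 → posterior Gamma(12, 22/5)
obs 3: x=1 → posterior Gamma(13, 27/5)
obs 4: x=1 → posterior Gamma(14, 32/5)
obs 5: x=2 → posterior Gamma(16, 37/5)
obs 6: x=1 → posterior Gamma(17, 42/5)

40/21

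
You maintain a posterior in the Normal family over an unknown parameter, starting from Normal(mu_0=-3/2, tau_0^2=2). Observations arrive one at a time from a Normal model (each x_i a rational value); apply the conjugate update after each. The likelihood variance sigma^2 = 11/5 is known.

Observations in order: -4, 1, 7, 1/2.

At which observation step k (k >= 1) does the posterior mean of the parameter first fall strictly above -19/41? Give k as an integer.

k = 3

obs 1: x=-4 → posterior Normal(-113/42, 22/21)
obs 2: x=1 → posterior Normal(-3/2, 22/31)
obs 3: x=7 → posterior Normal(47/82, 22/41)
obs 4: x=1/2 → posterior Normal(19/34, 22/51)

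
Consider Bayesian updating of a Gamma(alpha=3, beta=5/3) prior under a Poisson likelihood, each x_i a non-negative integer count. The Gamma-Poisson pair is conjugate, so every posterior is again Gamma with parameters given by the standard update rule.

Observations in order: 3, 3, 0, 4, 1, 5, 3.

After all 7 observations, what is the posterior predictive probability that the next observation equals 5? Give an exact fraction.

obs 1: x=3 → posterior Gamma(6, 8/3)
obs 2: x=3 → posterior Gamma(9, 11/3)
obs 3: x=0 → posterior Gamma(9, 14/3)
obs 4: x=4 → posterior Gamma(13, 17/3)
obs 5: x=1 → posterior Gamma(14, 20/3)
obs 6: x=5 → posterior Gamma(19, 23/3)
obs 7: x=3 → posterior Gamma(22, 26/3)

215334590163607091665036833509647319040/3053134545970524535745336759489912159909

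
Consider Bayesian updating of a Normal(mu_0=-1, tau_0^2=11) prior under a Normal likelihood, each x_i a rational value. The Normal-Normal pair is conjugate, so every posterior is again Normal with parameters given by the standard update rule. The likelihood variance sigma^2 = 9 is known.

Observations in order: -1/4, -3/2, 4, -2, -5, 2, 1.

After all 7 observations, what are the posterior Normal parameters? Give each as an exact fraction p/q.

mu_0=-113/344, tau_0^2=99/86

obs 1: x=-1/4 → posterior Normal(-47/80, 99/20)
obs 2: x=-3/2 → posterior Normal(-113/124, 99/31)
obs 3: x=4 → posterior Normal(3/8, 33/14)
obs 4: x=-2 → posterior Normal(-25/212, 99/53)
obs 5: x=-5 → posterior Normal(-245/256, 99/64)
obs 6: x=2 → posterior Normal(-157/300, 33/25)
obs 7: x=1 → posterior Normal(-113/344, 99/86)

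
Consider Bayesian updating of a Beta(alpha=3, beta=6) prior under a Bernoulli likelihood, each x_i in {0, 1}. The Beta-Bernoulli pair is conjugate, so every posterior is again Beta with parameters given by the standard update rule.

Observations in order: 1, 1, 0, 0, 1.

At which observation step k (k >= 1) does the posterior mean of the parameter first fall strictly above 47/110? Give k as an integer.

k = 2

obs 1: x=1 → posterior Beta(4, 6)
obs 2: x=1 → posterior Beta(5, 6)
obs 3: x=0 → posterior Beta(5, 7)
obs 4: x=0 → posterior Beta(5, 8)
obs 5: x=1 → posterior Beta(6, 8)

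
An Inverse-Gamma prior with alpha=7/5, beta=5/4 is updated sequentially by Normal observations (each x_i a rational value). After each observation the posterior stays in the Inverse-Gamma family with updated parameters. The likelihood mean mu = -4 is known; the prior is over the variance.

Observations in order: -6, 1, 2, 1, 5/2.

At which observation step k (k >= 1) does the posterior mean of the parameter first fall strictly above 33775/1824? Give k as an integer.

k = 4

obs 1: x=-6 → posterior Inverse-Gamma(19/10, 13/4)
obs 2: x=1 → posterior Inverse-Gamma(12/5, 63/4)
obs 3: x=2 → posterior Inverse-Gamma(29/10, 135/4)
obs 4: x=1 → posterior Inverse-Gamma(17/5, 185/4)
obs 5: x=5/2 → posterior Inverse-Gamma(39/10, 539/8)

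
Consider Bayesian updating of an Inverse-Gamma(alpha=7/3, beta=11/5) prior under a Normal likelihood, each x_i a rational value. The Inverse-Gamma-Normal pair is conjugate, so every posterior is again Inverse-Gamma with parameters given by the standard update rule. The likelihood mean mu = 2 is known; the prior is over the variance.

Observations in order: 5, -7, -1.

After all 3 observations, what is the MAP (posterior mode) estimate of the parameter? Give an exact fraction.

1551/145

obs 1: x=5 → posterior Inverse-Gamma(17/6, 67/10)
obs 2: x=-7 → posterior Inverse-Gamma(10/3, 236/5)
obs 3: x=-1 → posterior Inverse-Gamma(23/6, 517/10)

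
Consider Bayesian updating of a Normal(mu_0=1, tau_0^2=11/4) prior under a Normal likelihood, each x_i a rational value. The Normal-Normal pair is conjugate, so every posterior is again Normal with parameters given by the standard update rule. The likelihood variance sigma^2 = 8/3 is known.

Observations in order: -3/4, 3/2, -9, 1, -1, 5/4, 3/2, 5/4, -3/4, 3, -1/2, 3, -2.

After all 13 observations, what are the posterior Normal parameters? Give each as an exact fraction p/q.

mu_0=-35/922, tau_0^2=88/461

obs 1: x=-3/4 → posterior Normal(29/260, 88/65)
obs 2: x=3/2 → posterior Normal(227/392, 44/49)
obs 3: x=-9 → posterior Normal(-961/524, 88/131)
obs 4: x=1 → posterior Normal(-829/656, 22/41)
obs 5: x=-1 → posterior Normal(-961/788, 88/197)
obs 6: x=5/4 → posterior Normal(-199/230, 44/115)
obs 7: x=3/2 → posterior Normal(-299/526, 88/263)
obs 8: x=5/4 → posterior Normal(-433/1184, 11/37)
obs 9: x=-3/4 → posterior Normal(-19/47, 88/329)
obs 10: x=3 → posterior Normal(-17/181, 44/181)
obs 11: x=-1/2 → posterior Normal(-101/790, 88/395)
obs 12: x=3 → posterior Normal(97/856, 22/107)
obs 13: x=-2 → posterior Normal(-35/922, 88/461)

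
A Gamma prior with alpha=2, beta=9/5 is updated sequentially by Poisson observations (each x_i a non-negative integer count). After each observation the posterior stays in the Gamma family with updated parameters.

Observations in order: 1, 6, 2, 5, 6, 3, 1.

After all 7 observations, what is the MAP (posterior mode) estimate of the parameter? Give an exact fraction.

obs 1: x=1 → posterior Gamma(3, 14/5)
obs 2: x=6 → posterior Gamma(9, 19/5)
obs 3: x=2 → posterior Gamma(11, 24/5)
obs 4: x=5 → posterior Gamma(16, 29/5)
obs 5: x=6 → posterior Gamma(22, 34/5)
obs 6: x=3 → posterior Gamma(25, 39/5)
obs 7: x=1 → posterior Gamma(26, 44/5)

125/44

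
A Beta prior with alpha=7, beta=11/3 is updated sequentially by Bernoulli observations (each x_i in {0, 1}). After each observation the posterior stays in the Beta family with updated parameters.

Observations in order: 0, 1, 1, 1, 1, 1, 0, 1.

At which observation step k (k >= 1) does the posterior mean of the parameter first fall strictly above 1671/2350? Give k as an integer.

obs 1: x=0 → posterior Beta(7, 14/3)
obs 2: x=1 → posterior Beta(8, 14/3)
obs 3: x=1 → posterior Beta(9, 14/3)
obs 4: x=1 → posterior Beta(10, 14/3)
obs 5: x=1 → posterior Beta(11, 14/3)
obs 6: x=1 → posterior Beta(12, 14/3)
obs 7: x=0 → posterior Beta(12, 17/3)
obs 8: x=1 → posterior Beta(13, 17/3)

k = 6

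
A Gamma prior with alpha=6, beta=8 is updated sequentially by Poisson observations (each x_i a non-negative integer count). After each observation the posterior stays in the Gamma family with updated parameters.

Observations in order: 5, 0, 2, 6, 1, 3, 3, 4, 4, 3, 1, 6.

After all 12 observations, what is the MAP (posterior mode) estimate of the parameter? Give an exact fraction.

43/20

obs 1: x=5 → posterior Gamma(11, 9)
obs 2: x=0 → posterior Gamma(11, 10)
obs 3: x=2 → posterior Gamma(13, 11)
obs 4: x=6 → posterior Gamma(19, 12)
obs 5: x=1 → posterior Gamma(20, 13)
obs 6: x=3 → posterior Gamma(23, 14)
obs 7: x=3 → posterior Gamma(26, 15)
obs 8: x=4 → posterior Gamma(30, 16)
obs 9: x=4 → posterior Gamma(34, 17)
obs 10: x=3 → posterior Gamma(37, 18)
obs 11: x=1 → posterior Gamma(38, 19)
obs 12: x=6 → posterior Gamma(44, 20)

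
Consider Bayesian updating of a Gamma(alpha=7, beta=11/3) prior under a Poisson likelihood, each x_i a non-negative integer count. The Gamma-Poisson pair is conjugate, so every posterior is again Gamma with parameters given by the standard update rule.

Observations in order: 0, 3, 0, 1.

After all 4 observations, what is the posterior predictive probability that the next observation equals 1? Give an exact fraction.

obs 1: x=0 → posterior Gamma(7, 14/3)
obs 2: x=3 → posterior Gamma(10, 17/3)
obs 3: x=0 → posterior Gamma(10, 20/3)
obs 4: x=1 → posterior Gamma(11, 23/3)

31442722011159591/95428956661682176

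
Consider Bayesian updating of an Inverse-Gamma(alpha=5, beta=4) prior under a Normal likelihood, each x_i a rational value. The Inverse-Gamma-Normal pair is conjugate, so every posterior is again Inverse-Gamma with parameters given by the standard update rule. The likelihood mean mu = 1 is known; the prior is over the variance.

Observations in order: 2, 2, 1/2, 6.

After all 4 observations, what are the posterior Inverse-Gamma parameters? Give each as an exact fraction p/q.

alpha=7, beta=141/8

obs 1: x=2 → posterior Inverse-Gamma(11/2, 9/2)
obs 2: x=2 → posterior Inverse-Gamma(6, 5)
obs 3: x=1/2 → posterior Inverse-Gamma(13/2, 41/8)
obs 4: x=6 → posterior Inverse-Gamma(7, 141/8)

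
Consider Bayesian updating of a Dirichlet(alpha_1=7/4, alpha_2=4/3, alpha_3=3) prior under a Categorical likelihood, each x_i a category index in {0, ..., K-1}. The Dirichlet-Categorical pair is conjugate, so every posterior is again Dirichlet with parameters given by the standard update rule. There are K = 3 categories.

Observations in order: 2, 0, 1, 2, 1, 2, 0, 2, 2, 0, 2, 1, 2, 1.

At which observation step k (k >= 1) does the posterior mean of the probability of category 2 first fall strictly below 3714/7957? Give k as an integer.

k = 3

obs 1: x=2 → posterior Dirichlet(7/4, 4/3, 4)
obs 2: x=0 → posterior Dirichlet(11/4, 4/3, 4)
obs 3: x=1 → posterior Dirichlet(11/4, 7/3, 4)
obs 4: x=2 → posterior Dirichlet(11/4, 7/3, 5)
obs 5: x=1 → posterior Dirichlet(11/4, 10/3, 5)
obs 6: x=2 → posterior Dirichlet(11/4, 10/3, 6)
obs 7: x=0 → posterior Dirichlet(15/4, 10/3, 6)
obs 8: x=2 → posterior Dirichlet(15/4, 10/3, 7)
obs 9: x=2 → posterior Dirichlet(15/4, 10/3, 8)
obs 10: x=0 → posterior Dirichlet(19/4, 10/3, 8)
obs 11: x=2 → posterior Dirichlet(19/4, 10/3, 9)
obs 12: x=1 → posterior Dirichlet(19/4, 13/3, 9)
obs 13: x=2 → posterior Dirichlet(19/4, 13/3, 10)
obs 14: x=1 → posterior Dirichlet(19/4, 16/3, 10)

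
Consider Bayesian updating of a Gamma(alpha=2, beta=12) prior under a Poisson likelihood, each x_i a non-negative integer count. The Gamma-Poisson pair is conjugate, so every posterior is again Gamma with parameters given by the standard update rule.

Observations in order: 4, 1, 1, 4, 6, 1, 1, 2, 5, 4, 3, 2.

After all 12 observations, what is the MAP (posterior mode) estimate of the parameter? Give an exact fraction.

obs 1: x=4 → posterior Gamma(6, 13)
obs 2: x=1 → posterior Gamma(7, 14)
obs 3: x=1 → posterior Gamma(8, 15)
obs 4: x=4 → posterior Gamma(12, 16)
obs 5: x=6 → posterior Gamma(18, 17)
obs 6: x=1 → posterior Gamma(19, 18)
obs 7: x=1 → posterior Gamma(20, 19)
obs 8: x=2 → posterior Gamma(22, 20)
obs 9: x=5 → posterior Gamma(27, 21)
obs 10: x=4 → posterior Gamma(31, 22)
obs 11: x=3 → posterior Gamma(34, 23)
obs 12: x=2 → posterior Gamma(36, 24)

35/24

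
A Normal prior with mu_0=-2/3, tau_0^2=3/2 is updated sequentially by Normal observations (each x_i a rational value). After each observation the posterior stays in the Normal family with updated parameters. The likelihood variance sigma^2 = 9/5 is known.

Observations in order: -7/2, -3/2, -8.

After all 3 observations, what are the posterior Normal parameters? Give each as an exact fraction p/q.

obs 1: x=-7/2 → posterior Normal(-43/22, 9/11)
obs 2: x=-3/2 → posterior Normal(-29/16, 9/16)
obs 3: x=-8 → posterior Normal(-23/7, 3/7)

mu_0=-23/7, tau_0^2=3/7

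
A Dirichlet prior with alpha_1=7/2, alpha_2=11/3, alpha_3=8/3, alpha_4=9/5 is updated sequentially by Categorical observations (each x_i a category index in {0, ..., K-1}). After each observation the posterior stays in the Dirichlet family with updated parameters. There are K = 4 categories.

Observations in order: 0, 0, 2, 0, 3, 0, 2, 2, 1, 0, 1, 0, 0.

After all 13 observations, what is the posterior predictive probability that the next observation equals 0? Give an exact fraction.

315/739

obs 1: x=0 → posterior Dirichlet(9/2, 11/3, 8/3, 9/5)
obs 2: x=0 → posterior Dirichlet(11/2, 11/3, 8/3, 9/5)
obs 3: x=2 → posterior Dirichlet(11/2, 11/3, 11/3, 9/5)
obs 4: x=0 → posterior Dirichlet(13/2, 11/3, 11/3, 9/5)
obs 5: x=3 → posterior Dirichlet(13/2, 11/3, 11/3, 14/5)
obs 6: x=0 → posterior Dirichlet(15/2, 11/3, 11/3, 14/5)
obs 7: x=2 → posterior Dirichlet(15/2, 11/3, 14/3, 14/5)
obs 8: x=2 → posterior Dirichlet(15/2, 11/3, 17/3, 14/5)
obs 9: x=1 → posterior Dirichlet(15/2, 14/3, 17/3, 14/5)
obs 10: x=0 → posterior Dirichlet(17/2, 14/3, 17/3, 14/5)
obs 11: x=1 → posterior Dirichlet(17/2, 17/3, 17/3, 14/5)
obs 12: x=0 → posterior Dirichlet(19/2, 17/3, 17/3, 14/5)
obs 13: x=0 → posterior Dirichlet(21/2, 17/3, 17/3, 14/5)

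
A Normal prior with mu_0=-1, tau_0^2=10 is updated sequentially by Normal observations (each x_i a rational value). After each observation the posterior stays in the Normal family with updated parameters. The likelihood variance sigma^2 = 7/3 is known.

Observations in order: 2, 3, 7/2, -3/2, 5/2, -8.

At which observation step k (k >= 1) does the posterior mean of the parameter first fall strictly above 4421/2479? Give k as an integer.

k = 2

obs 1: x=2 → posterior Normal(53/37, 70/37)
obs 2: x=3 → posterior Normal(143/67, 70/67)
obs 3: x=7/2 → posterior Normal(248/97, 70/97)
obs 4: x=-3/2 → posterior Normal(203/127, 70/127)
obs 5: x=5/2 → posterior Normal(278/157, 70/157)
obs 6: x=-8 → posterior Normal(38/187, 70/187)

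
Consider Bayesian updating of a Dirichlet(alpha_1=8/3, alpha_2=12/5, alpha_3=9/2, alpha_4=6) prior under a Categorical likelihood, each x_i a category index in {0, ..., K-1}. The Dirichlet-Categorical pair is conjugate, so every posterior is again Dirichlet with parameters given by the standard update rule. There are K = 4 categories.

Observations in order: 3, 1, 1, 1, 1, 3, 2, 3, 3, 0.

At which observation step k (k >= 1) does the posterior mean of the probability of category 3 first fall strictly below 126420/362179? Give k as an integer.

k = 5

obs 1: x=3 → posterior Dirichlet(8/3, 12/5, 9/2, 7)
obs 2: x=1 → posterior Dirichlet(8/3, 17/5, 9/2, 7)
obs 3: x=1 → posterior Dirichlet(8/3, 22/5, 9/2, 7)
obs 4: x=1 → posterior Dirichlet(8/3, 27/5, 9/2, 7)
obs 5: x=1 → posterior Dirichlet(8/3, 32/5, 9/2, 7)
obs 6: x=3 → posterior Dirichlet(8/3, 32/5, 9/2, 8)
obs 7: x=2 → posterior Dirichlet(8/3, 32/5, 11/2, 8)
obs 8: x=3 → posterior Dirichlet(8/3, 32/5, 11/2, 9)
obs 9: x=3 → posterior Dirichlet(8/3, 32/5, 11/2, 10)
obs 10: x=0 → posterior Dirichlet(11/3, 32/5, 11/2, 10)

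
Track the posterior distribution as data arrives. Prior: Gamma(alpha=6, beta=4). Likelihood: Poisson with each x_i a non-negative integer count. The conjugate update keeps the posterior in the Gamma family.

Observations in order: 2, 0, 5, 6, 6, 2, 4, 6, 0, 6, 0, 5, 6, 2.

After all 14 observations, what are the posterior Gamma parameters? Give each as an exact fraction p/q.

obs 1: x=2 → posterior Gamma(8, 5)
obs 2: x=0 → posterior Gamma(8, 6)
obs 3: x=5 → posterior Gamma(13, 7)
obs 4: x=6 → posterior Gamma(19, 8)
obs 5: x=6 → posterior Gamma(25, 9)
obs 6: x=2 → posterior Gamma(27, 10)
obs 7: x=4 → posterior Gamma(31, 11)
obs 8: x=6 → posterior Gamma(37, 12)
obs 9: x=0 → posterior Gamma(37, 13)
obs 10: x=6 → posterior Gamma(43, 14)
obs 11: x=0 → posterior Gamma(43, 15)
obs 12: x=5 → posterior Gamma(48, 16)
obs 13: x=6 → posterior Gamma(54, 17)
obs 14: x=2 → posterior Gamma(56, 18)

alpha=56, beta=18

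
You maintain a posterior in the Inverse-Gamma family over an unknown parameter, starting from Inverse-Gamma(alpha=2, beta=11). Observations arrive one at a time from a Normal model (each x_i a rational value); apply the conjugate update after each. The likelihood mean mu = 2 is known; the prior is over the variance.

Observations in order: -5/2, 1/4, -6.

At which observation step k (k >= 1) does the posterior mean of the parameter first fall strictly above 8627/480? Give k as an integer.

obs 1: x=-5/2 → posterior Inverse-Gamma(5/2, 169/8)
obs 2: x=1/4 → posterior Inverse-Gamma(3, 725/32)
obs 3: x=-6 → posterior Inverse-Gamma(7/2, 1749/32)

k = 3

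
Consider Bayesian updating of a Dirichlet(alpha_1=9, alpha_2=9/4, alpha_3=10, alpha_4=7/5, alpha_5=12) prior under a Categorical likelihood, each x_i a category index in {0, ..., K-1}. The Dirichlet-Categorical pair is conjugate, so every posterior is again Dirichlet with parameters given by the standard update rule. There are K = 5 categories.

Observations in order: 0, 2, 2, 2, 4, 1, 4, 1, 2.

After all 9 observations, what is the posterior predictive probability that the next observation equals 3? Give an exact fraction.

obs 1: x=0 → posterior Dirichlet(10, 9/4, 10, 7/5, 12)
obs 2: x=2 → posterior Dirichlet(10, 9/4, 11, 7/5, 12)
obs 3: x=2 → posterior Dirichlet(10, 9/4, 12, 7/5, 12)
obs 4: x=2 → posterior Dirichlet(10, 9/4, 13, 7/5, 12)
obs 5: x=4 → posterior Dirichlet(10, 9/4, 13, 7/5, 13)
obs 6: x=1 → posterior Dirichlet(10, 13/4, 13, 7/5, 13)
obs 7: x=4 → posterior Dirichlet(10, 13/4, 13, 7/5, 14)
obs 8: x=1 → posterior Dirichlet(10, 17/4, 13, 7/5, 14)
obs 9: x=2 → posterior Dirichlet(10, 17/4, 14, 7/5, 14)

28/873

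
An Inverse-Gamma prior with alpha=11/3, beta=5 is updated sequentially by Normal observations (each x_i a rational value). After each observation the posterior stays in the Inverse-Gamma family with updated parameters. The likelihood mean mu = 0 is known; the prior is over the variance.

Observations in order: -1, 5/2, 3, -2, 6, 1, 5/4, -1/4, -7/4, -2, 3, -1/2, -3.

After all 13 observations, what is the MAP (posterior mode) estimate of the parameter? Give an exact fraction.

4521/1072

obs 1: x=-1 → posterior Inverse-Gamma(25/6, 11/2)
obs 2: x=5/2 → posterior Inverse-Gamma(14/3, 69/8)
obs 3: x=3 → posterior Inverse-Gamma(31/6, 105/8)
obs 4: x=-2 → posterior Inverse-Gamma(17/3, 121/8)
obs 5: x=6 → posterior Inverse-Gamma(37/6, 265/8)
obs 6: x=1 → posterior Inverse-Gamma(20/3, 269/8)
obs 7: x=5/4 → posterior Inverse-Gamma(43/6, 1101/32)
obs 8: x=-1/4 → posterior Inverse-Gamma(23/3, 551/16)
obs 9: x=-7/4 → posterior Inverse-Gamma(49/6, 1151/32)
obs 10: x=-2 → posterior Inverse-Gamma(26/3, 1215/32)
obs 11: x=3 → posterior Inverse-Gamma(55/6, 1359/32)
obs 12: x=-1/2 → posterior Inverse-Gamma(29/3, 1363/32)
obs 13: x=-3 → posterior Inverse-Gamma(61/6, 1507/32)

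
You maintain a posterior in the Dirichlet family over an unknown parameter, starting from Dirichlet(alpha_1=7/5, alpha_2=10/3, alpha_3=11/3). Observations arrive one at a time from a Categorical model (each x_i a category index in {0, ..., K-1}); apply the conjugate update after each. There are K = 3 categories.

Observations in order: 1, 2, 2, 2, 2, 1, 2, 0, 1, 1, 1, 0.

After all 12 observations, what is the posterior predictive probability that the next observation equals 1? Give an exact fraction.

obs 1: x=1 → posterior Dirichlet(7/5, 13/3, 11/3)
obs 2: x=2 → posterior Dirichlet(7/5, 13/3, 14/3)
obs 3: x=2 → posterior Dirichlet(7/5, 13/3, 17/3)
obs 4: x=2 → posterior Dirichlet(7/5, 13/3, 20/3)
obs 5: x=2 → posterior Dirichlet(7/5, 13/3, 23/3)
obs 6: x=1 → posterior Dirichlet(7/5, 16/3, 23/3)
obs 7: x=2 → posterior Dirichlet(7/5, 16/3, 26/3)
obs 8: x=0 → posterior Dirichlet(12/5, 16/3, 26/3)
obs 9: x=1 → posterior Dirichlet(12/5, 19/3, 26/3)
obs 10: x=1 → posterior Dirichlet(12/5, 22/3, 26/3)
obs 11: x=1 → posterior Dirichlet(12/5, 25/3, 26/3)
obs 12: x=0 → posterior Dirichlet(17/5, 25/3, 26/3)

125/306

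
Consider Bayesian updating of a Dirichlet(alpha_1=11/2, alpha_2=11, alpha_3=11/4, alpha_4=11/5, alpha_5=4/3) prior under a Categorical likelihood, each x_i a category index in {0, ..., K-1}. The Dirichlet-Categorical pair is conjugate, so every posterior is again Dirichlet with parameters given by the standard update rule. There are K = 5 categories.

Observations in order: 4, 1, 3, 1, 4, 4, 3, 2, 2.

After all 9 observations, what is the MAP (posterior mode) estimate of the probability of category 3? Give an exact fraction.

obs 1: x=4 → posterior Dirichlet(11/2, 11, 11/4, 11/5, 7/3)
obs 2: x=1 → posterior Dirichlet(11/2, 12, 11/4, 11/5, 7/3)
obs 3: x=3 → posterior Dirichlet(11/2, 12, 11/4, 16/5, 7/3)
obs 4: x=1 → posterior Dirichlet(11/2, 13, 11/4, 16/5, 7/3)
obs 5: x=4 → posterior Dirichlet(11/2, 13, 11/4, 16/5, 10/3)
obs 6: x=4 → posterior Dirichlet(11/2, 13, 11/4, 16/5, 13/3)
obs 7: x=3 → posterior Dirichlet(11/2, 13, 11/4, 21/5, 13/3)
obs 8: x=2 → posterior Dirichlet(11/2, 13, 15/4, 21/5, 13/3)
obs 9: x=2 → posterior Dirichlet(11/2, 13, 19/4, 21/5, 13/3)

192/1607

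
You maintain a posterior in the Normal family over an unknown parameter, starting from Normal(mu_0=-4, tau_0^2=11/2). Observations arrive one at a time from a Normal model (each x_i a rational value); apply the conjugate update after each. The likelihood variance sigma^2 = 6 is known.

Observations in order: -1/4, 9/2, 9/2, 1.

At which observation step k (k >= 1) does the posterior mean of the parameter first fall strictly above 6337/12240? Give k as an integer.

obs 1: x=-1/4 → posterior Normal(-203/92, 66/23)
obs 2: x=9/2 → posterior Normal(-5/136, 33/17)
obs 3: x=9/2 → posterior Normal(193/180, 22/15)
obs 4: x=1 → posterior Normal(237/224, 33/28)

k = 3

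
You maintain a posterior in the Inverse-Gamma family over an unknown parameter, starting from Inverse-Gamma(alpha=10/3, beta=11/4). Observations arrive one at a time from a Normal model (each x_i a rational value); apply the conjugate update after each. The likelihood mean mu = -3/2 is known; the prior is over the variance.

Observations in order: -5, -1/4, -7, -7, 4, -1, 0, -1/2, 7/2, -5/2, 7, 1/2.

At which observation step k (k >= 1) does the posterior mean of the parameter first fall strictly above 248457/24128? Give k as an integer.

obs 1: x=-5 → posterior Inverse-Gamma(23/6, 71/8)
obs 2: x=-1/4 → posterior Inverse-Gamma(13/3, 309/32)
obs 3: x=-7 → posterior Inverse-Gamma(29/6, 793/32)
obs 4: x=-7 → posterior Inverse-Gamma(16/3, 1277/32)
obs 5: x=4 → posterior Inverse-Gamma(35/6, 1761/32)
obs 6: x=-1 → posterior Inverse-Gamma(19/3, 1765/32)
obs 7: x=0 → posterior Inverse-Gamma(41/6, 1801/32)
obs 8: x=-1/2 → posterior Inverse-Gamma(22/3, 1817/32)
obs 9: x=7/2 → posterior Inverse-Gamma(47/6, 2217/32)
obs 10: x=-5/2 → posterior Inverse-Gamma(25/3, 2233/32)
obs 11: x=7 → posterior Inverse-Gamma(53/6, 3389/32)
obs 12: x=1/2 → posterior Inverse-Gamma(28/3, 3453/32)

k = 5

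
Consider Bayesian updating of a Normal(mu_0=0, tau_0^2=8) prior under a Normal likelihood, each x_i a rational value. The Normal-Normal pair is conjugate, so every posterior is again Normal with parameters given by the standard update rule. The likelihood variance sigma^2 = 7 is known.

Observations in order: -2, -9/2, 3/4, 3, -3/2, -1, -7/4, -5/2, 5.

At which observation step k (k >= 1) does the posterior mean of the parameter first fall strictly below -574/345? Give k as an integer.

k = 2

obs 1: x=-2 → posterior Normal(-16/15, 56/15)
obs 2: x=-9/2 → posterior Normal(-52/23, 56/23)
obs 3: x=3/4 → posterior Normal(-46/31, 56/31)
obs 4: x=3 → posterior Normal(-22/39, 56/39)
obs 5: x=-3/2 → posterior Normal(-34/47, 56/47)
obs 6: x=-1 → posterior Normal(-42/55, 56/55)
obs 7: x=-7/4 → posterior Normal(-8/9, 8/9)
obs 8: x=-5/2 → posterior Normal(-76/71, 56/71)
obs 9: x=5 → posterior Normal(-36/79, 56/79)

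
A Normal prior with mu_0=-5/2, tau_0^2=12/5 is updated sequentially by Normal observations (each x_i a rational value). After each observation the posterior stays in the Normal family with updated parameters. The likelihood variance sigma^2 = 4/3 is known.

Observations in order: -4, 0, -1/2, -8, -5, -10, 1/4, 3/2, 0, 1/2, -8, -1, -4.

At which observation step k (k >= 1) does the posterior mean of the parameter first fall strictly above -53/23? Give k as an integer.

obs 1: x=-4 → posterior Normal(-97/28, 6/7)
obs 2: x=0 → posterior Normal(-97/46, 12/23)
obs 3: x=-1/2 → posterior Normal(-53/32, 3/8)
obs 4: x=-8 → posterior Normal(-125/41, 12/41)
obs 5: x=-5 → posterior Normal(-17/5, 6/25)
obs 6: x=-10 → posterior Normal(-260/59, 12/59)
obs 7: x=1/4 → posterior Normal(-1031/272, 3/17)
obs 8: x=3/2 → posterior Normal(-977/308, 12/77)
obs 9: x=0 → posterior Normal(-977/344, 6/43)
obs 10: x=1/2 → posterior Normal(-959/380, 12/95)
obs 11: x=-8 → posterior Normal(-1247/416, 3/26)
obs 12: x=-1 → posterior Normal(-1283/452, 12/113)
obs 13: x=-4 → posterior Normal(-1427/488, 6/61)

k = 2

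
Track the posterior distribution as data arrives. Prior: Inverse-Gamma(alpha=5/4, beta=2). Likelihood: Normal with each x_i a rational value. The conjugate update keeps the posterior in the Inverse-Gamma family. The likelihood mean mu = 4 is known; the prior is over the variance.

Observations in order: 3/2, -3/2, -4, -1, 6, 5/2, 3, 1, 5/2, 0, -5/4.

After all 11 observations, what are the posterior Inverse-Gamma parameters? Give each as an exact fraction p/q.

obs 1: x=3/2 → posterior Inverse-Gamma(7/4, 41/8)
obs 2: x=-3/2 → posterior Inverse-Gamma(9/4, 81/4)
obs 3: x=-4 → posterior Inverse-Gamma(11/4, 209/4)
obs 4: x=-1 → posterior Inverse-Gamma(13/4, 259/4)
obs 5: x=6 → posterior Inverse-Gamma(15/4, 267/4)
obs 6: x=5/2 → posterior Inverse-Gamma(17/4, 543/8)
obs 7: x=3 → posterior Inverse-Gamma(19/4, 547/8)
obs 8: x=1 → posterior Inverse-Gamma(21/4, 583/8)
obs 9: x=5/2 → posterior Inverse-Gamma(23/4, 74)
obs 10: x=0 → posterior Inverse-Gamma(25/4, 82)
obs 11: x=-5/4 → posterior Inverse-Gamma(27/4, 3065/32)

alpha=27/4, beta=3065/32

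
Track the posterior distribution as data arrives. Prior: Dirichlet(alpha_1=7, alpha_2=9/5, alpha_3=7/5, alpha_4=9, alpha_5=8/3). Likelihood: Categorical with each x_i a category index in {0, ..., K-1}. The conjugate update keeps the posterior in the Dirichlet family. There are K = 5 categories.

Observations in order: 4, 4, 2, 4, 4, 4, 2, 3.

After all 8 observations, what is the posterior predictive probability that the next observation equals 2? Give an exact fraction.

obs 1: x=4 → posterior Dirichlet(7, 9/5, 7/5, 9, 11/3)
obs 2: x=4 → posterior Dirichlet(7, 9/5, 7/5, 9, 14/3)
obs 3: x=2 → posterior Dirichlet(7, 9/5, 12/5, 9, 14/3)
obs 4: x=4 → posterior Dirichlet(7, 9/5, 12/5, 9, 17/3)
obs 5: x=4 → posterior Dirichlet(7, 9/5, 12/5, 9, 20/3)
obs 6: x=4 → posterior Dirichlet(7, 9/5, 12/5, 9, 23/3)
obs 7: x=2 → posterior Dirichlet(7, 9/5, 17/5, 9, 23/3)
obs 8: x=3 → posterior Dirichlet(7, 9/5, 17/5, 10, 23/3)

51/448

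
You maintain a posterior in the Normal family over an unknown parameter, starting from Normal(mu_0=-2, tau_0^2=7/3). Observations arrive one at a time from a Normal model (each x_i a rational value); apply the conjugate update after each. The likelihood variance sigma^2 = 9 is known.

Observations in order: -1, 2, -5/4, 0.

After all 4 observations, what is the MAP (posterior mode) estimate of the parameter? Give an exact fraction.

-223/220

obs 1: x=-1 → posterior Normal(-61/34, 63/34)
obs 2: x=2 → posterior Normal(-47/41, 63/41)
obs 3: x=-5/4 → posterior Normal(-223/192, 21/16)
obs 4: x=0 → posterior Normal(-223/220, 63/55)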